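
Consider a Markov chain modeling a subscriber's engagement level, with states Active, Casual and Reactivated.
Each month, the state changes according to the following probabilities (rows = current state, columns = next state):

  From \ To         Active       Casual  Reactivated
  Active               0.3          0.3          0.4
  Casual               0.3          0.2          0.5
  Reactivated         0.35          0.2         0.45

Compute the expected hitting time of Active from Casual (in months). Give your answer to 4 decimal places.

Let t(s) be the expected number of months to first reach Active from state s, with t(Active) = 0. Conditioning on the first month:
t(Casual) = 1 + 0.2·t(Casual) + 0.5·t(Reactivated)
t(Reactivated) = 1 + 0.2·t(Casual) + 0.45·t(Reactivated)
Solving: t(Casual) = 3.0882, t(Reactivated) = 2.9412.
Expected months from Casual to Active: 3.0882.

3.0882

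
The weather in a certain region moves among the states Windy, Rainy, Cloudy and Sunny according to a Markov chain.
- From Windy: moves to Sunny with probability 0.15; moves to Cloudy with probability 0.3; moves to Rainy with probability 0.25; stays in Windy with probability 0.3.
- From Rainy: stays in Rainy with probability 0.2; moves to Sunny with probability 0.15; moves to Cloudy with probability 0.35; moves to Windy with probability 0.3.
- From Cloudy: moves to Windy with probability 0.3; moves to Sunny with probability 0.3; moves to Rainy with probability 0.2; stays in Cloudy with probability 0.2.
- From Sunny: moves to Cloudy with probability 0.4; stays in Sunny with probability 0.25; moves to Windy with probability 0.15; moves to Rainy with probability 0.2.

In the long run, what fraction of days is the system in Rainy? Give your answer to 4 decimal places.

0.2134

Let the stationary distribution be π with π = πP and π_1 + π_2 + π_3 + π_4 = 1.
π_1 = 0.3·π_1 + 0.3·π_2 + 0.3·π_3 + 0.15·π_4
π_2 = 0.25·π_1 + 0.2·π_2 + 0.2·π_3 + 0.2·π_4
π_3 = 0.3·π_1 + 0.35·π_2 + 0.2·π_3 + 0.4·π_4
Solving with the normalization constraint gives π = (0.2674, 0.2134, 0.3022, 0.2170).
So the stationary probability of Rainy is 0.2134.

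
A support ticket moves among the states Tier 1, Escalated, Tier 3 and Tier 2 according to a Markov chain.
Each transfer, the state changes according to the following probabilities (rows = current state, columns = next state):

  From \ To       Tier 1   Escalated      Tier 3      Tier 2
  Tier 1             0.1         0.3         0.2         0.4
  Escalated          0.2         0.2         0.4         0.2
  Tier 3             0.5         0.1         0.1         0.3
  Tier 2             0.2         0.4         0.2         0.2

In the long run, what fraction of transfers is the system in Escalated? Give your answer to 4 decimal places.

0.2559

Let the stationary distribution be π with π = πP and π_1 + π_2 + π_3 + π_4 = 1.
π_1 = 0.1·π_1 + 0.2·π_2 + 0.5·π_3 + 0.2·π_4
π_2 = 0.3·π_1 + 0.2·π_2 + 0.1·π_3 + 0.4·π_4
π_3 = 0.2·π_1 + 0.4·π_2 + 0.1·π_3 + 0.2·π_4
Solving with the normalization constraint gives π = (0.2441, 0.2559, 0.2283, 0.2717).
So the stationary probability of Escalated is 0.2559.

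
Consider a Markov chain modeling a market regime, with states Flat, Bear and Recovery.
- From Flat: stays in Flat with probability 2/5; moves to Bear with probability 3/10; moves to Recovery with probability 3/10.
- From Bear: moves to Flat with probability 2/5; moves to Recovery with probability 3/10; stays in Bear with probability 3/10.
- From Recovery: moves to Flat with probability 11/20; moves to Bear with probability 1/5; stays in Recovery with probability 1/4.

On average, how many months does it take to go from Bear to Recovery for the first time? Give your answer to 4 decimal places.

Let t(s) be the expected number of months to first reach Recovery from state s, with t(Recovery) = 0. Conditioning on the first month:
t(Flat) = 1 + 0.4·t(Flat) + 0.3·t(Bear)
t(Bear) = 1 + 0.4·t(Flat) + 0.3·t(Bear)
Solving: t(Flat) = 3.3333, t(Bear) = 3.3333.
Expected months from Bear to Recovery: 3.3333.

3.3333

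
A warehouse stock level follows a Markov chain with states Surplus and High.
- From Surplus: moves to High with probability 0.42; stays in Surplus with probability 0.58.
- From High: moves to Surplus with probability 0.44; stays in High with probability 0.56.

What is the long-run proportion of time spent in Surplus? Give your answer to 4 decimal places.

Let the stationary distribution be π with π = πP and π_1 + π_2 = 1.
π_1 = 0.58·π_1 + 0.44·π_2
Solving with the normalization constraint gives π = (0.5116, 0.4884).
So the stationary probability of Surplus is 0.5116.

0.5116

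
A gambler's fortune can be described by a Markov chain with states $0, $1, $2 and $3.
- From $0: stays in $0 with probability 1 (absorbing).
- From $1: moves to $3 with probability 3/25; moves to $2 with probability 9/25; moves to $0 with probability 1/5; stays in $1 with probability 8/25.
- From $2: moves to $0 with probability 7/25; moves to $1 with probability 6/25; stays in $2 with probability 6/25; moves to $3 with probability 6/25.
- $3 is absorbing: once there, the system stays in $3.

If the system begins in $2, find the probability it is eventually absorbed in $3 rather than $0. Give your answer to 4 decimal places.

Let h(s) be the probability of absorption at $3 starting from transient state s. Then h($3) = 1 and h($0) = 0. By first-step analysis:
h($1) = 0.2·0 + 0.32·h($1) + 0.36·h($2) + 0.12·1
h($2) = 0.28·0 + 0.24·h($1) + 0.24·h($2) + 0.24·1
Solving: h($1) = 0.4126, h($2) = 0.4461.
Starting from $2, the probability is 0.4461.

0.4461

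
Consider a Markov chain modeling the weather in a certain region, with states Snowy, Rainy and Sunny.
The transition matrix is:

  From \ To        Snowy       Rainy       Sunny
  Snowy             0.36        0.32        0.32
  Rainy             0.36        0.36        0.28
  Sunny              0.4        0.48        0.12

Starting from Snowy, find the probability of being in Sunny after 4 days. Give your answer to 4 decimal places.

Propagate the distribution vector 4 days from Snowy.
After 0 days: (1.0000, 0.0000, 0.0000)
After 1 day: (0.3600, 0.3200, 0.3200)
After 2 days: (0.3728, 0.3840, 0.2432)
After 3 days: (0.3697, 0.3743, 0.2560)
After 4 days: (0.3702, 0.3759, 0.2538)
P(in Sunny after 4 days) = 0.2538

0.2538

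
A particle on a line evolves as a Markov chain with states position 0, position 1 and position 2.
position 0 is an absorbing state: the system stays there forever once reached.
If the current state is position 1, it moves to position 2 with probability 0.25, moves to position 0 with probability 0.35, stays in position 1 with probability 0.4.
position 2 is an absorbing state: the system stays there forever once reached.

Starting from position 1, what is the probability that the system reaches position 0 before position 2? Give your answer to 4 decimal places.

Let h(s) be the probability of absorption at position 0 starting from transient state s. Then h(position 0) = 1 and h(position 2) = 0. By first-step analysis:
h(position 1) = 0.35·1 + 0.4·h(position 1) + 0.25·0
Solving: h(position 1) = 0.5833.
Starting from position 1, the probability is 0.5833.

0.5833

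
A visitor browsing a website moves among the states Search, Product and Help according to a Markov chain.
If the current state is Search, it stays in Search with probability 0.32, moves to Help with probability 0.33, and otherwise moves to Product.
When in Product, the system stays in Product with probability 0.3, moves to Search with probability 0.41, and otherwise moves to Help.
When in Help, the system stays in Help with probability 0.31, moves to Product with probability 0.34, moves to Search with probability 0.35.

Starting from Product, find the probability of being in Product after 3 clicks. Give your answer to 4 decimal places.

Propagate the distribution vector 3 clicks from Product.
After 0 clicks: (0.0000, 1.0000, 0.0000)
After 1 click: (0.4100, 0.3000, 0.2900)
After 2 clicks: (0.3557, 0.3321, 0.3122)
After 3 clicks: (0.3593, 0.3303, 0.3105)
P(in Product after 3 clicks) = 0.3303

0.3303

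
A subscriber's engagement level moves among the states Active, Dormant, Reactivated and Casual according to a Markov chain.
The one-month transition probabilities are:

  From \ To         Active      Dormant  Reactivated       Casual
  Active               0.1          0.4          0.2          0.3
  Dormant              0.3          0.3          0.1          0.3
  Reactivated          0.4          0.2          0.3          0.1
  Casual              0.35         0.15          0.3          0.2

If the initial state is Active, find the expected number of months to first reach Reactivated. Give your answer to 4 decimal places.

Let t(s) be the expected number of months to first reach Reactivated from state s, with t(Reactivated) = 0. Conditioning on the first month:
t(Active) = 1 + 0.1·t(Active) + 0.4·t(Dormant) + 0.3·t(Casual)
t(Dormant) = 1 + 0.3·t(Active) + 0.3·t(Dormant) + 0.3·t(Casual)
t(Casual) = 1 + 0.35·t(Active) + 0.15·t(Dormant) + 0.2·t(Casual)
Solving: t(Active) = 5.0734, t(Dormant) = 5.5346, t(Casual) = 4.5073.
Expected months from Active to Reactivated: 5.0734.

5.0734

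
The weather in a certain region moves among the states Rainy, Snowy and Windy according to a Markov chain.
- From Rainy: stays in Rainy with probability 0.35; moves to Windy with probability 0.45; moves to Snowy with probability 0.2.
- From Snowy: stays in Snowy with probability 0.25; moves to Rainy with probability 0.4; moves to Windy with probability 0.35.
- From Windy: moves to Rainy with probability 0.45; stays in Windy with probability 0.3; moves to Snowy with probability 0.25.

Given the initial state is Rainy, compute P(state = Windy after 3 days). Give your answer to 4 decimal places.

0.3724

Propagate the distribution vector 3 days from Rainy.
After 0 days: (1.0000, 0.0000, 0.0000)
After 1 day: (0.3500, 0.2000, 0.4500)
After 2 days: (0.4050, 0.2325, 0.3625)
After 3 days: (0.3979, 0.2298, 0.3724)
P(in Windy after 3 days) = 0.3724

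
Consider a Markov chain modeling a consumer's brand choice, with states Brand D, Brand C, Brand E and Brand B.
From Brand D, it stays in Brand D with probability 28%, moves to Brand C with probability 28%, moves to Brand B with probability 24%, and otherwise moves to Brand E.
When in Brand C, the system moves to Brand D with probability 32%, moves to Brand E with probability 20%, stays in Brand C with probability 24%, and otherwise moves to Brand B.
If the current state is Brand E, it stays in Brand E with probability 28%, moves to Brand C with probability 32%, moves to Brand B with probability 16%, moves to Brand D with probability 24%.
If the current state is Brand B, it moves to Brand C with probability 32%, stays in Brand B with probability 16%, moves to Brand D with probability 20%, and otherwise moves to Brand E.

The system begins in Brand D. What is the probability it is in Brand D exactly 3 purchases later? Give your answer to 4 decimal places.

0.2653

Propagate the distribution vector 3 purchases from Brand D.
After 0 purchases: (1.0000, 0.0000, 0.0000, 0.0000)
After 1 purchase: (0.2800, 0.2800, 0.2000, 0.2400)
After 2 purchases: (0.2640, 0.2864, 0.2448, 0.2048)
After 3 purchases: (0.2653, 0.2865, 0.2442, 0.2040)
P(in Brand D after 3 purchases) = 0.2653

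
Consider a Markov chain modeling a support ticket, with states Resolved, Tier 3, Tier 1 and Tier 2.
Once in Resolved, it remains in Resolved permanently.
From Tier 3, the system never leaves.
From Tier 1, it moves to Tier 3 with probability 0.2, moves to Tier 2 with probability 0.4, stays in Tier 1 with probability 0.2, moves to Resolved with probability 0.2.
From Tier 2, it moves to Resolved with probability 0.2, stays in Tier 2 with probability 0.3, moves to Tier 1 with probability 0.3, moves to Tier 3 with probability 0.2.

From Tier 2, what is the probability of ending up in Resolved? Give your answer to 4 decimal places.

0.5000

Let h(s) be the probability of absorption at Resolved starting from transient state s. Then h(Resolved) = 1 and h(Tier 3) = 0. By first-step analysis:
h(Tier 1) = 0.2·1 + 0.2·0 + 0.2·h(Tier 1) + 0.4·h(Tier 2)
h(Tier 2) = 0.2·1 + 0.2·0 + 0.3·h(Tier 1) + 0.3·h(Tier 2)
Solving: h(Tier 1) = 0.5000, h(Tier 2) = 0.5000.
Starting from Tier 2, the probability is 0.5000.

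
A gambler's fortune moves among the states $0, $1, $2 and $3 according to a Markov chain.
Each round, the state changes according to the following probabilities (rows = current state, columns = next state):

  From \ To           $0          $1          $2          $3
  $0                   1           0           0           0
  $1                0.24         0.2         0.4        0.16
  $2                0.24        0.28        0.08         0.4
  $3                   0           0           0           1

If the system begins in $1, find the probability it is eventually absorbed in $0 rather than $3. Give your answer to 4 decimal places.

Let h(s) be the probability of absorption at $0 starting from transient state s. Then h($0) = 1 and h($3) = 0. By first-step analysis:
h($1) = 0.24·1 + 0.2·h($1) + 0.4·h($2) + 0.16·0
h($2) = 0.24·1 + 0.28·h($1) + 0.08·h($2) + 0.4·0
Solving: h($1) = 0.5077, h($2) = 0.4154.
Starting from $1, the probability is 0.5077.

0.5077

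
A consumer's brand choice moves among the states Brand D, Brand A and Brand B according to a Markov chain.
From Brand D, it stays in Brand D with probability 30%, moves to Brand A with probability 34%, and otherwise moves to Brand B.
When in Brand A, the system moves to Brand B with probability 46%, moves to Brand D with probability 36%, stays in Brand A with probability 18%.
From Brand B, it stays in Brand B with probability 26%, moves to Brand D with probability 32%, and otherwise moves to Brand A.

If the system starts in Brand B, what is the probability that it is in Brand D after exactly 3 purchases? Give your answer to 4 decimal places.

0.3251

Propagate the distribution vector 3 purchases from Brand B.
After 0 purchases: (0.0000, 0.0000, 1.0000)
After 1 purchase: (0.3200, 0.4200, 0.2600)
After 2 purchases: (0.3304, 0.2936, 0.3760)
After 3 purchases: (0.3251, 0.3231, 0.3518)
P(in Brand D after 3 purchases) = 0.3251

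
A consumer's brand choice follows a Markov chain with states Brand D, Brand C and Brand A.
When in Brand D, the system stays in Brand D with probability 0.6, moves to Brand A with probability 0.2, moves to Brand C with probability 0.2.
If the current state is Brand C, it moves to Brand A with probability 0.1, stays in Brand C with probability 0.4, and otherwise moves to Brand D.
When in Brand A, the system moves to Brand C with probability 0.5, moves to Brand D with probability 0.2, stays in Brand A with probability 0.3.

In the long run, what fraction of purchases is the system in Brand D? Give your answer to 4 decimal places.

Let the stationary distribution be π with π = πP and π_1 + π_2 + π_3 = 1.
π_1 = 0.6·π_1 + 0.5·π_2 + 0.2·π_3
π_2 = 0.2·π_1 + 0.4·π_2 + 0.5·π_3
Solving with the normalization constraint gives π = (0.4933, 0.3200, 0.1867).
So the stationary probability of Brand D is 0.4933.

0.4933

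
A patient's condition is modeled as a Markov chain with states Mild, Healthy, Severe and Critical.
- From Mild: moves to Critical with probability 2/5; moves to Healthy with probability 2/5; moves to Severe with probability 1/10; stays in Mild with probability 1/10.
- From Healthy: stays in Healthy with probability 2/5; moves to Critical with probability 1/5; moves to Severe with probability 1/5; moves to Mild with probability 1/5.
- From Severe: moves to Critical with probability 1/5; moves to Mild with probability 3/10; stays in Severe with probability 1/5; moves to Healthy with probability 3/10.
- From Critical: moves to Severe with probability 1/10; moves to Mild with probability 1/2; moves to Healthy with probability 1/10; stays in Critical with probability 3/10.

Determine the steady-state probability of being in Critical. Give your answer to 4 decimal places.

Let the stationary distribution be π with π = πP and π_1 + π_2 + π_3 + π_4 = 1.
π_1 = 0.1·π_1 + 0.2·π_2 + 0.3·π_3 + 0.5·π_4
π_2 = 0.4·π_1 + 0.4·π_2 + 0.3·π_3 + 0.1·π_4
π_3 = 0.1·π_1 + 0.2·π_2 + 0.2·π_3 + 0.1·π_4
Solving with the normalization constraint gives π = (0.2721, 0.3007, 0.1445, 0.2827).
So the stationary probability of Critical is 0.2827.

0.2827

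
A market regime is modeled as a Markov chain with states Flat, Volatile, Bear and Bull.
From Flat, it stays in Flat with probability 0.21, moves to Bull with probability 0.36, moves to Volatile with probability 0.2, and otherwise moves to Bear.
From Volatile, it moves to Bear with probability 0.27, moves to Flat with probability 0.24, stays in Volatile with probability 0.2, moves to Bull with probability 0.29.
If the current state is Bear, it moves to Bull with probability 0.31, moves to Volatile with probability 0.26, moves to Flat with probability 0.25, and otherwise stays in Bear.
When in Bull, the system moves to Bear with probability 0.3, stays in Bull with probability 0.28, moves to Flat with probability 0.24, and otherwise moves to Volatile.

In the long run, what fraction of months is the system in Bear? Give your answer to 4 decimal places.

Let the stationary distribution be π with π = πP and π_1 + π_2 + π_3 + π_4 = 1.
π_1 = 0.21·π_1 + 0.24·π_2 + 0.25·π_3 + 0.24·π_4
π_2 = 0.2·π_1 + 0.2·π_2 + 0.26·π_3 + 0.18·π_4
π_3 = 0.23·π_1 + 0.27·π_2 + 0.18·π_3 + 0.3·π_4
Solving with the normalization constraint gives π = (0.2354, 0.2087, 0.2476, 0.3083).
So the stationary probability of Bear is 0.2476.

0.2476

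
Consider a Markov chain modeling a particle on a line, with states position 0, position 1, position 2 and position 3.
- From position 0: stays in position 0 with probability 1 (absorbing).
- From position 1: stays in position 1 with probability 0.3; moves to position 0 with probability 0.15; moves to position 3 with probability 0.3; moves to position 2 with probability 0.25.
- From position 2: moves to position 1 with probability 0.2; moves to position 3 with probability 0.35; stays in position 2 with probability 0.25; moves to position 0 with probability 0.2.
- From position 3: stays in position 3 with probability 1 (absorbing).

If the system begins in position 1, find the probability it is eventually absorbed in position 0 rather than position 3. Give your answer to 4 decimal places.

0.3421

Let h(s) be the probability of absorption at position 0 starting from transient state s. Then h(position 0) = 1 and h(position 3) = 0. By first-step analysis:
h(position 1) = 0.15·1 + 0.3·h(position 1) + 0.25·h(position 2) + 0.3·0
h(position 2) = 0.2·1 + 0.2·h(position 1) + 0.25·h(position 2) + 0.35·0
Solving: h(position 1) = 0.3421, h(position 2) = 0.3579.
Starting from position 1, the probability is 0.3421.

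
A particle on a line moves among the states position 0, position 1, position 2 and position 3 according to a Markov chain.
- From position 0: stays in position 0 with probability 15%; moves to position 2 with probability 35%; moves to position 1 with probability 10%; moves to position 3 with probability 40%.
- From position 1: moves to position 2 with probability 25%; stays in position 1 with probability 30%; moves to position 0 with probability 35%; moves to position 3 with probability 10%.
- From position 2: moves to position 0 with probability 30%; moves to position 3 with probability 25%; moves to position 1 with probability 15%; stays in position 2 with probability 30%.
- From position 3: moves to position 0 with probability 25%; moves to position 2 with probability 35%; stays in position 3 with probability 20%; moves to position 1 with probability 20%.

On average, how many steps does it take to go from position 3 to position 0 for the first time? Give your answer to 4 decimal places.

3.4944

Let t(s) be the expected number of steps to first reach position 0 from state s, with t(position 0) = 0. Conditioning on the first step:
t(position 1) = 1 + 0.3·t(position 1) + 0.25·t(position 2) + 0.1·t(position 3)
t(position 2) = 1 + 0.15·t(position 1) + 0.3·t(position 2) + 0.25·t(position 3)
t(position 3) = 1 + 0.2·t(position 1) + 0.35·t(position 2) + 0.2·t(position 3)
Solving: t(position 1) = 3.1227, t(position 2) = 3.3457, t(position 3) = 3.4944.
Expected steps from position 3 to position 0: 3.4944.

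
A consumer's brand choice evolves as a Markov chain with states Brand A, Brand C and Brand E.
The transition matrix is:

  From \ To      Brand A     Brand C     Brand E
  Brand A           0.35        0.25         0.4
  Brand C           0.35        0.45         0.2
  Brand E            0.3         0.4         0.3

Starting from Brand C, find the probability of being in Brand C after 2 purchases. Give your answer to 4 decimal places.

Sum over the intermediate state after 1 purchase:
P = P(Brand C→Brand A)·P(Brand A→Brand C) + P(Brand C→Brand C)·P(Brand C→Brand C) + P(Brand C→Brand E)·P(Brand E→Brand C)
  = 0.35×0.25 + 0.45×0.45 + 0.2×0.4
  = 0.0875 + 0.2025 + 0.0800 = 0.3700

0.3700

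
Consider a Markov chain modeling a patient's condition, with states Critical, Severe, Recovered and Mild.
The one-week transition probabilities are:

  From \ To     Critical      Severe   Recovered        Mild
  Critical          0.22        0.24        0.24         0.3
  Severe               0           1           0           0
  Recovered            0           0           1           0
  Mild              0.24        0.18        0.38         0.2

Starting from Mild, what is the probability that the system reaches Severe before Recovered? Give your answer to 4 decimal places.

0.3587

Let h(s) be the probability of absorption at Severe starting from transient state s. Then h(Severe) = 1 and h(Recovered) = 0. By first-step analysis:
h(Critical) = 0.22·h(Critical) + 0.24·1 + 0.24·0 + 0.3·h(Mild)
h(Mild) = 0.24·h(Critical) + 0.18·1 + 0.38·0 + 0.2·h(Mild)
Solving: h(Critical) = 0.4457, h(Mild) = 0.3587.
Starting from Mild, the probability is 0.3587.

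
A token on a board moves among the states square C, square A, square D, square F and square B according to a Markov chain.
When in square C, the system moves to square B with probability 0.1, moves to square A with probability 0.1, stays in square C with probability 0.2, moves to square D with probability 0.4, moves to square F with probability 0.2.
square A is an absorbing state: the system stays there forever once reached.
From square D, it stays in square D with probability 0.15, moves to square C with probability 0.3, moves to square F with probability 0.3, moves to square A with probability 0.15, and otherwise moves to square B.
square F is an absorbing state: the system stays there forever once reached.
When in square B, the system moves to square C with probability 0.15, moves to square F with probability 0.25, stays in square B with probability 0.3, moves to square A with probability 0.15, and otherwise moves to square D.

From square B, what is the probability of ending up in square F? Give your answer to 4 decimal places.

0.6405

Let h(s) be the probability of absorption at square F starting from transient state s. Then h(square F) = 1 and h(square A) = 0. By first-step analysis:
h(square C) = 0.2·h(square C) + 0.1·0 + 0.4·h(square D) + 0.2·1 + 0.1·h(square B)
h(square D) = 0.3·h(square C) + 0.15·0 + 0.15·h(square D) + 0.3·1 + 0.1·h(square B)
h(square B) = 0.15·h(square C) + 0.15·0 + 0.15·h(square D) + 0.25·1 + 0.3·h(square B)
Solving: h(square C) = 0.6608, h(square D) = 0.6615, h(square B) = 0.6405.
Starting from square B, the probability is 0.6405.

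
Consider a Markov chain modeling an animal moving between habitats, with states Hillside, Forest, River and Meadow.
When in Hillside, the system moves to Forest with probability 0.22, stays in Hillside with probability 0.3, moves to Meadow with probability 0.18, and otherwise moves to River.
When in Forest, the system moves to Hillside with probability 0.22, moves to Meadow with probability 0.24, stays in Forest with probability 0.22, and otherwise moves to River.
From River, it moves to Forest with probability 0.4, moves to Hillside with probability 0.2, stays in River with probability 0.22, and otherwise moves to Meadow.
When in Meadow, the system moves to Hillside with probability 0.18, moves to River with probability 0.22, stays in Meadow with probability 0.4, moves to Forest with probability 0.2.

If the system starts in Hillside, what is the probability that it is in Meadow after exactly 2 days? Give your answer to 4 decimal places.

0.2328

Propagate the distribution vector 2 days from Hillside.
After 0 days: (1.0000, 0.0000, 0.0000, 0.0000)
After 1 day: (0.3000, 0.2200, 0.3000, 0.1800)
After 2 days: (0.2308, 0.2704, 0.2660, 0.2328)
P(in Meadow after 2 days) = 0.2328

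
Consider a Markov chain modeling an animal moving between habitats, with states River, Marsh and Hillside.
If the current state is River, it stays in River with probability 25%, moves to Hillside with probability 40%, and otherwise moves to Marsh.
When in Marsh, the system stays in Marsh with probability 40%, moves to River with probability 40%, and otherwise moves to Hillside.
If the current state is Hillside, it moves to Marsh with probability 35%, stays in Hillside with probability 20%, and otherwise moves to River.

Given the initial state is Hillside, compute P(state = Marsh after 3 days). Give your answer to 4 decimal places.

0.3684

Propagate the distribution vector 3 days from Hillside.
After 0 days: (0.0000, 0.0000, 1.0000)
After 1 day: (0.4500, 0.3500, 0.2000)
After 2 days: (0.3425, 0.3675, 0.2900)
After 3 days: (0.3631, 0.3684, 0.2685)
P(in Marsh after 3 days) = 0.3684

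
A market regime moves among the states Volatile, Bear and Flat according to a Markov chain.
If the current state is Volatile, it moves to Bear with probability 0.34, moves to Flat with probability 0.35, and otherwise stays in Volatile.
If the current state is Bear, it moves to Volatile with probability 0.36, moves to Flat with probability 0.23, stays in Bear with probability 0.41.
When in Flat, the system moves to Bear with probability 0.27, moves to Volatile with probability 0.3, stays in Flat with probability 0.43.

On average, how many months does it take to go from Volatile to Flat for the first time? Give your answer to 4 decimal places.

3.2666

Let t(s) be the expected number of months to first reach Flat from state s, with t(Flat) = 0. Conditioning on the first month:
t(Volatile) = 1 + 0.31·t(Volatile) + 0.34·t(Bear)
t(Bear) = 1 + 0.36·t(Volatile) + 0.41·t(Bear)
Solving: t(Volatile) = 3.2666, t(Bear) = 3.6881.
Expected months from Volatile to Flat: 3.2666.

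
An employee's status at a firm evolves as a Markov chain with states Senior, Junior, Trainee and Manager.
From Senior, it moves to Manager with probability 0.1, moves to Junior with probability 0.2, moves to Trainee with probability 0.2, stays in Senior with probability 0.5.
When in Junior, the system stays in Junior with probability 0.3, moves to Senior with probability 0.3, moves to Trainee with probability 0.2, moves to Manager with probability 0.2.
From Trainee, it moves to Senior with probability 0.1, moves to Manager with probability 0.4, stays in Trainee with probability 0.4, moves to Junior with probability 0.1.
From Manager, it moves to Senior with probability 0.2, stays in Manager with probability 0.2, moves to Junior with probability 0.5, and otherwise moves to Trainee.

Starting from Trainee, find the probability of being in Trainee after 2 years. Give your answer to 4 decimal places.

Propagate the distribution vector 2 years from Trainee.
After 0 years: (0.0000, 0.0000, 1.0000, 0.0000)
After 1 year: (0.1000, 0.1000, 0.4000, 0.4000)
After 2 years: (0.2000, 0.2900, 0.2400, 0.2700)
P(in Trainee after 2 years) = 0.2400

0.2400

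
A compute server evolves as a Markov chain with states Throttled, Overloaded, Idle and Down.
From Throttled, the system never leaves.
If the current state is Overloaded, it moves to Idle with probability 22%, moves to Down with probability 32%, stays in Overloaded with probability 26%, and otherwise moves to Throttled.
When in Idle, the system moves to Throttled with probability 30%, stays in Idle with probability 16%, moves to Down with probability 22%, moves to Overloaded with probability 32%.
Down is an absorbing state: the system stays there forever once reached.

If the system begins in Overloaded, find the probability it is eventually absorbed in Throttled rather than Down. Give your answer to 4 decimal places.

0.4245

Let h(s) be the probability of absorption at Throttled starting from transient state s. Then h(Throttled) = 1 and h(Down) = 0. By first-step analysis:
h(Overloaded) = 0.2·1 + 0.26·h(Overloaded) + 0.22·h(Idle) + 0.32·0
h(Idle) = 0.3·1 + 0.32·h(Overloaded) + 0.16·h(Idle) + 0.22·0
Solving: h(Overloaded) = 0.4245, h(Idle) = 0.5189.
Starting from Overloaded, the probability is 0.4245.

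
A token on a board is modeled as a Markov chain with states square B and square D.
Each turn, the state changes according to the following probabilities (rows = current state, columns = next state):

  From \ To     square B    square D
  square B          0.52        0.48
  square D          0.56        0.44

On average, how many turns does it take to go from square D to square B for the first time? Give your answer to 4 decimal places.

Let t(s) be the expected number of turns to first reach square B from state s, with t(square B) = 0. Conditioning on the first turn:
t(square D) = 1 + 0.44·t(square D)
Solving: t(square D) = 1.7857.
Expected turns from square D to square B: 1.7857.

1.7857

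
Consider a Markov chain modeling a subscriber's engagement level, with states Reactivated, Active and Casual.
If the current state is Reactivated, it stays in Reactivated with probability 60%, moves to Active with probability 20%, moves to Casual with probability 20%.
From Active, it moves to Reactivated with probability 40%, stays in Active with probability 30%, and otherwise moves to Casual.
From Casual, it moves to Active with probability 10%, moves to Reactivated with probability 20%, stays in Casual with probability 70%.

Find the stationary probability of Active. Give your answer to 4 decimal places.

0.1739

Let the stationary distribution be π with π = πP and π_1 + π_2 + π_3 = 1.
π_1 = 0.6·π_1 + 0.4·π_2 + 0.2·π_3
π_2 = 0.2·π_1 + 0.3·π_2 + 0.1·π_3
Solving with the normalization constraint gives π = (0.3913, 0.1739, 0.4348).
So the stationary probability of Active is 0.1739.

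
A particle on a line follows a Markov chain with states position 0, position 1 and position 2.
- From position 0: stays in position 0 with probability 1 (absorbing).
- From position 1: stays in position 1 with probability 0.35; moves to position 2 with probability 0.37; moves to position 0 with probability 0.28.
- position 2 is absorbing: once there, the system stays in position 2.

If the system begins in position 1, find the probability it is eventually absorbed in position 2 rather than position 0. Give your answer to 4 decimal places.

Let h(s) be the probability of absorption at position 2 starting from transient state s. Then h(position 2) = 1 and h(position 0) = 0. By first-step analysis:
h(position 1) = 0.28·0 + 0.35·h(position 1) + 0.37·1
Solving: h(position 1) = 0.5692.
Starting from position 1, the probability is 0.5692.

0.5692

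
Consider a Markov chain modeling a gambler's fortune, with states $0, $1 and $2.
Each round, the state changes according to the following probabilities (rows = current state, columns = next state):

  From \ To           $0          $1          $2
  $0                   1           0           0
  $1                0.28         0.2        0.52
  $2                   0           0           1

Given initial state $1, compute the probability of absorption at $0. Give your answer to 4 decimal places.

Let h(s) be the probability of absorption at $0 starting from transient state s. Then h($0) = 1 and h($2) = 0. By first-step analysis:
h($1) = 0.28·1 + 0.2·h($1) + 0.52·0
Solving: h($1) = 0.3500.
Starting from $1, the probability is 0.3500.

0.3500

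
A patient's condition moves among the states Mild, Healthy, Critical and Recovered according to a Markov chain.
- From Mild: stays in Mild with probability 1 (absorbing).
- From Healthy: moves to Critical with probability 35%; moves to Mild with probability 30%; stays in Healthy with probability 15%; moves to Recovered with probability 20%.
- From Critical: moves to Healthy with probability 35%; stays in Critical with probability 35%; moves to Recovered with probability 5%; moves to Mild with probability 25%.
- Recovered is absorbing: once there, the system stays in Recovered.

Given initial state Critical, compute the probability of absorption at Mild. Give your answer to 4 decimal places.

Let h(s) be the probability of absorption at Mild starting from transient state s. Then h(Mild) = 1 and h(Recovered) = 0. By first-step analysis:
h(Healthy) = 0.3·1 + 0.15·h(Healthy) + 0.35·h(Critical) + 0.2·0
h(Critical) = 0.25·1 + 0.35·h(Healthy) + 0.35·h(Critical) + 0.05·0
Solving: h(Healthy) = 0.6570, h(Critical) = 0.7384.
Starting from Critical, the probability is 0.7384.

0.7384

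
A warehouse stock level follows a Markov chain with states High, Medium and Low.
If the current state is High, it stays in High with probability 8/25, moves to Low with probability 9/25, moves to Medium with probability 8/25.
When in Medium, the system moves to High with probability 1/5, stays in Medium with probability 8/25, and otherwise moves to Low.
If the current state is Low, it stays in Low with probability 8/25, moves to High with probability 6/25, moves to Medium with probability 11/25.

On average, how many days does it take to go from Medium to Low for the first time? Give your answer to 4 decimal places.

2.2088

Let t(s) be the expected number of days to first reach Low from state s, with t(Low) = 0. Conditioning on the first day:
t(High) = 1 + 0.32·t(High) + 0.32·t(Medium)
t(Medium) = 1 + 0.2·t(High) + 0.32·t(Medium)
Solving: t(High) = 2.5100, t(Medium) = 2.2088.
Expected days from Medium to Low: 2.2088.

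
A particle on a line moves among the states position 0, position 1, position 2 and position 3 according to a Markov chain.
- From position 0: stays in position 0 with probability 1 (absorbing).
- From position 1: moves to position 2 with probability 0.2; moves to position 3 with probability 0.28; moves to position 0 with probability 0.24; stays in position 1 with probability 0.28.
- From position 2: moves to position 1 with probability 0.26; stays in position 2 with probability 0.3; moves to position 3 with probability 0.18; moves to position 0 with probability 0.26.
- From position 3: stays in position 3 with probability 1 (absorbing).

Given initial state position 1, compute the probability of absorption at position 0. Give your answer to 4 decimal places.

0.4867

Let h(s) be the probability of absorption at position 0 starting from transient state s. Then h(position 0) = 1 and h(position 3) = 0. By first-step analysis:
h(position 1) = 0.24·1 + 0.28·h(position 1) + 0.2·h(position 2) + 0.28·0
h(position 2) = 0.26·1 + 0.26·h(position 1) + 0.3·h(position 2) + 0.18·0
Solving: h(position 1) = 0.4867, h(position 2) = 0.5522.
Starting from position 1, the probability is 0.4867.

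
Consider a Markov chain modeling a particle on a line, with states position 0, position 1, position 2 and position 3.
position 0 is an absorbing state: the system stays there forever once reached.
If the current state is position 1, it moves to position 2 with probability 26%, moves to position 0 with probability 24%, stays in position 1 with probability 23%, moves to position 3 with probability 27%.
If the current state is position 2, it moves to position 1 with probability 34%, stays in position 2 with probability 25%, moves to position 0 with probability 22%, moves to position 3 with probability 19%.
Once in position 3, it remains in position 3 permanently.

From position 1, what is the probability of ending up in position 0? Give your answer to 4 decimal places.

0.4850

Let h(s) be the probability of absorption at position 0 starting from transient state s. Then h(position 0) = 1 and h(position 3) = 0. By first-step analysis:
h(position 1) = 0.24·1 + 0.23·h(position 1) + 0.26·h(position 2) + 0.27·0
h(position 2) = 0.22·1 + 0.34·h(position 1) + 0.25·h(position 2) + 0.19·0
Solving: h(position 1) = 0.4850, h(position 2) = 0.5132.
Starting from position 1, the probability is 0.4850.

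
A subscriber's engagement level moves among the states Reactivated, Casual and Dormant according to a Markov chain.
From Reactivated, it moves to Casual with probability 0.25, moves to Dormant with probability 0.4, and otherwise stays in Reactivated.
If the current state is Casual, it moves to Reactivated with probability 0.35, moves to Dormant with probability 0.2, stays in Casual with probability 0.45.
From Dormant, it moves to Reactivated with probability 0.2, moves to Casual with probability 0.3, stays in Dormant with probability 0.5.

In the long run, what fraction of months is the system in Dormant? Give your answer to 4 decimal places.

0.3699

Let the stationary distribution be π with π = πP and π_1 + π_2 + π_3 = 1.
π_1 = 0.35·π_1 + 0.35·π_2 + 0.2·π_3
π_2 = 0.25·π_1 + 0.45·π_2 + 0.3·π_3
Solving with the normalization constraint gives π = (0.2945, 0.3356, 0.3699).
So the stationary probability of Dormant is 0.3699.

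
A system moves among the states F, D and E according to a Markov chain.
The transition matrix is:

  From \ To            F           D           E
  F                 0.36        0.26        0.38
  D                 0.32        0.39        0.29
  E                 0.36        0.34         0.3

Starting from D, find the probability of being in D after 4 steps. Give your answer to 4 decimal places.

0.3287

Propagate the distribution vector 4 steps from D.
After 0 steps: (0.0000, 1.0000, 0.0000)
After 1 step: (0.3200, 0.3900, 0.2900)
After 2 steps: (0.3444, 0.3339, 0.3217)
After 3 steps: (0.3466, 0.3291, 0.3242)
After 4 steps: (0.3468, 0.3287, 0.3244)
P(in D after 4 steps) = 0.3287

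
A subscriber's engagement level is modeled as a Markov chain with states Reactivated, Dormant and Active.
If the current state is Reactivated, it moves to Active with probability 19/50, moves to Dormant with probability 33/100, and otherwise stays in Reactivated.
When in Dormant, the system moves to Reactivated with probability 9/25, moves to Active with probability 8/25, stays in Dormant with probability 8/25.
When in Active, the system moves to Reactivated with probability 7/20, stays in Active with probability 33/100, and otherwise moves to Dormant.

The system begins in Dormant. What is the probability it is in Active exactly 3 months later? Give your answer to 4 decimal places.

Propagate the distribution vector 3 months from Dormant.
After 0 months: (0.0000, 1.0000, 0.0000)
After 1 month: (0.3600, 0.3200, 0.3200)
After 2 months: (0.3316, 0.3236, 0.3448)
After 3 months: (0.3333, 0.3233, 0.3433)
P(in Active after 3 months) = 0.3433

0.3433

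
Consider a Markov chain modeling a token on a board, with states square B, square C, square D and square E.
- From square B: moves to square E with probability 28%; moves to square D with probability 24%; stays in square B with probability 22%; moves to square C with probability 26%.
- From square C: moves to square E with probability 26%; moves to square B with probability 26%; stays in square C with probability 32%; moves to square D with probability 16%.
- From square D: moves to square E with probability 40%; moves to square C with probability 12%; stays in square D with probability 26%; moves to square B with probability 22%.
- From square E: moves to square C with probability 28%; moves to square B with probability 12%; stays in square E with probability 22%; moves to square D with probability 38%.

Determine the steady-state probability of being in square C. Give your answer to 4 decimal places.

0.2431

Let the stationary distribution be π with π = πP and π_1 + π_2 + π_3 + π_4 = 1.
π_1 = 0.22·π_1 + 0.26·π_2 + 0.22·π_3 + 0.12·π_4
π_2 = 0.26·π_1 + 0.32·π_2 + 0.12·π_3 + 0.28·π_4
π_3 = 0.24·π_1 + 0.16·π_2 + 0.26·π_3 + 0.38·π_4
Solving with the normalization constraint gives π = (0.2008, 0.2431, 0.2664, 0.2897).
So the stationary probability of square C is 0.2431.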